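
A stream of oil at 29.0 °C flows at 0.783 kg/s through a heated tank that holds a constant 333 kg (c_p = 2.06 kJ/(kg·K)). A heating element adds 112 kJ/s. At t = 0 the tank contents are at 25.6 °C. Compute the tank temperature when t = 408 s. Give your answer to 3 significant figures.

Energy balance: M c_p dT/dt = ṁ c_p (T_in − T) + 112.
τ = M/ṁ = 425.29 s; T_ss = T_in + Q̇/(ṁ c_p) = 29.0 + 112/(0.783·2.06) = 98.437 °C.
Integrating: T(t) = T_ss + (T₀ − T_ss) e^(−t/τ).
T(408) = 98.437 + (-72.837)·e^(−408/425.29) = 98.437 + (-72.837)·0.38314 = 70.530 °C.

70.5 °C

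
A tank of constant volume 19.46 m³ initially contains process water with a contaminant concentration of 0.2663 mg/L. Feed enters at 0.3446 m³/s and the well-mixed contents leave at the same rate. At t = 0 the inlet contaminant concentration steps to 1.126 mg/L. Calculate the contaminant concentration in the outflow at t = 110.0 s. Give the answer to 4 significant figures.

1.003 mg/L

Accumulation = in − out for the solute gives V dC/dt = Q(C_in − C).
Rewrite as dC/dt + C/τ = C_in/τ, τ = V/Q = 56.4713 s.
This is linear first-order; C(t) = C_in + (C₀ − C_in) e^(−t/τ).
C(110.0) = 1.126 + (0.2663 − 1.126)·e^(−110.0/56.4713) = 1.126 + (-0.859700)·0.142574 = 1.00343 mg/L.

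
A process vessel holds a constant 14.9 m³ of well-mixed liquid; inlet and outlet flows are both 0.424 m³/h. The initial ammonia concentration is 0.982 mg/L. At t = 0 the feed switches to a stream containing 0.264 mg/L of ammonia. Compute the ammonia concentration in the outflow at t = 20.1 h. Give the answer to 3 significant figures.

0.669 mg/L

Transient balance on the dissolved component: V dC/dt = Q(C_in − C).
Time constant τ = V/Q = 14.9/0.424 = 35.142 h.
C approaches C_in exponentially: C(t) = C_in + (C₀ − C_in) e^(−t/τ).
C(20.1) = 0.264 + (0.982 − 0.264)·e^(−20.1/35.142) = 0.264 + (0.71800)·0.56441 = 0.66925 mg/L.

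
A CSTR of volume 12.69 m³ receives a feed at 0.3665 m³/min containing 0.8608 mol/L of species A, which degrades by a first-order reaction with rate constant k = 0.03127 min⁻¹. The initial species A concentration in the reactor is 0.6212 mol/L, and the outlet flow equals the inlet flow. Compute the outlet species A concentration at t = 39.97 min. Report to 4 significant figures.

0.4321 mol/L

V dC/dt = Q(C_in − C) − k V C.
dC/dt = (Q/V) C_in − (Q/V + k) C; effective rate a = Q/V + k = 0.0288810 + 0.03127 = 0.0601510 min⁻¹.
C_ss = Q C_in/(Q + kV) = 0.413306 mol/L; C(t) = C_ss + (C₀ − C_ss) e^(−a t).
C(39.97) = 0.413306 + (0.207894)·e^(−0.0601510·39.97) = 0.413306 + (0.207894)·0.0903345 = 0.432086 mol/L.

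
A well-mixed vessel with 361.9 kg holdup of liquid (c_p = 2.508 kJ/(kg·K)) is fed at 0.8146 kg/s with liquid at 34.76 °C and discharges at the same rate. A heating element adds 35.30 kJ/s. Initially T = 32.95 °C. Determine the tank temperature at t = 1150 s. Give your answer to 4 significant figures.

First-law balance (no shaft work): M c_p dT/dt = ṁ c_p (T_in − T) + 35.30.
τ = M/ṁ = 444.267 s; T_ss = T_in + Q̇/(ṁ c_p) = 34.76 + 35.30/(0.8146·2.508) = 52.0384 °C.
Integrating: T(t) = T_ss + (T₀ − T_ss) e^(−t/τ).
T(1150) = 52.0384 + (-19.0884)·e^(−1150/444.267) = 52.0384 + (-19.0884)·0.0751302 = 50.6043 °C.

50.60 °C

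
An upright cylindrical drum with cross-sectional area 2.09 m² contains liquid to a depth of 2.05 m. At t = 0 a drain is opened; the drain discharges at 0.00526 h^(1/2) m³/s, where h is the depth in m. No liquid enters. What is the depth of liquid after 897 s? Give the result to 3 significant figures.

0.0918 m

Mass balance (ρ constant): A dh/dt = −0.00526 √h.
∫ h^(−1/2) dh = −(0.00526/A) ∫ dt, giving 2√h = 2√h₀ − (0.00526/A) t.
√h = √2.05 − 0.00526·897/(2·2.09) = 1.4318 − 1.1288 = 0.30302.
h = 0.30302² = 0.091822 m.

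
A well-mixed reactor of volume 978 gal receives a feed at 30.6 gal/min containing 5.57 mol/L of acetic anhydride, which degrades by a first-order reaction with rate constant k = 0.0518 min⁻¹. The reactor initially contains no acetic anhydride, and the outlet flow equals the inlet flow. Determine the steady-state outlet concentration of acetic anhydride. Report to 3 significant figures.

Species balance: V dC/dt = Q C_in − Q C − k V C.
Steady state (dC/dt = 0): C_ss = Q C_in/(Q + kV) = C_in/(1 + kV/Q).
C_ss = 30.6·5.57/(30.6 + 0.0518·978) = 170.44/81.260 = 2.0975 mol/L.

2.10 mol/L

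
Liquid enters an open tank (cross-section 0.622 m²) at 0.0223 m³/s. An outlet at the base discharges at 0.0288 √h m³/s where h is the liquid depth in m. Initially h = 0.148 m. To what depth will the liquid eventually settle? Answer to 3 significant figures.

0.600 m

A dh/dt = Q_in − 0.0288 √h. Steady state requires inflow = outflow:
Q_in = 0.0288 √h_ss ⇒ √h_ss = 0.0223/0.0288 = 0.77431.
h_ss = 0.77431² = 0.59955 m. (Since h₀ = 0.148 m < h_ss, the level will rise toward this value.)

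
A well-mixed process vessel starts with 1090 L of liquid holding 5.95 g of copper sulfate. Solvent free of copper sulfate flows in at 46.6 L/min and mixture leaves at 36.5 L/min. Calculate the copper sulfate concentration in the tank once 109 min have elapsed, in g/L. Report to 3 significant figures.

Total volume: dV/dt = Q_in − Q_out = 10.100 L/min, so V(t) = 1090 + 10.100 t and V(109) = 2190.9 L.
Species balance (pure solvent in): dm/dt = −Q_out · m/V(t).
Separate: dm/m = −Q_out dt/V(t) ⇒ ln(m/m₀) = −(Q_out/(Q_in−Q_out)) ln(V/V₀).
m = m₀ (V₀/V)^(Q_out/(Q_in−Q_out)) = 5.95 × (1090/2190.9)^(3.6139) = 0.47732 g.
C = m/V = 0.47732/2190.9 = 0.00021786 g/L.

0.000218 g/L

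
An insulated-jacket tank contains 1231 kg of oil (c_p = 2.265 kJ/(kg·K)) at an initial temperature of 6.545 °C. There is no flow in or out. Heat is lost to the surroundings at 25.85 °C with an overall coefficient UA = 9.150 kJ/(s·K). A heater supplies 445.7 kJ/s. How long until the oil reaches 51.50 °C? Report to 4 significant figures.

M c_p dT/dt = −UA(T − T_amb) + Q̇.
τ = M c_p/UA = 304.723 s; T_ss = T_amb + Q̇/UA = 25.85 + 445.7/9.150 = 74.5604 °C.
T(t) = T_ss + (T₀ − T_ss)e^(−t/τ); set T = 51.50:
t = −τ ln[(T − T_ss)/(T₀ − T_ss)] = −304.723 · ln(0.339047) = 329.594 s.

329.6 s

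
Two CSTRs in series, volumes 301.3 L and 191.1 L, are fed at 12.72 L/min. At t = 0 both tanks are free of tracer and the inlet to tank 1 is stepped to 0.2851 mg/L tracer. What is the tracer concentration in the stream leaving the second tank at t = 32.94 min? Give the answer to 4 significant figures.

Time constants: τᵢ = Vᵢ/Q for each well-mixed tank.
τ₁ = 301.3/12.72 = 23.6871 min; τ₂ = 191.1/12.72 = 15.0236 min.
Solving the cascade with C₁(0)=C₂(0)=0 gives C₂(t) = C_in[1 − (τ₁ e^(−t/τ₁) − τ₂ e^(−t/τ₂))/(τ₁ − τ₂)].
At t = 32.94: e^(−t/τ₁) = 0.248918, e^(−t/τ₂) = 0.111631.
C₂ = 0.2851·[1 − (23.6871·0.248918 − 15.0236·0.111631)/(8.66352)] = 0.2851·0.513009 = 0.146259 mg/L.

0.1463 mg/L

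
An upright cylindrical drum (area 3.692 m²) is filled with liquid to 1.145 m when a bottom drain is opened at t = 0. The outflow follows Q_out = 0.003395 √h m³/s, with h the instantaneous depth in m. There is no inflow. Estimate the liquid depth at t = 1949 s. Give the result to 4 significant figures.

0.03025 m

A dh/dt = −Q_out = −0.003395 √h.
Separate and integrate: 2(√h − √h₀) = −(0.003395/A) t.
√h = √1.145 − 0.003395·1949/(2·3.692) = 1.07005 − 0.896107 = 0.173940.
h = 0.173940² = 0.0302550 m.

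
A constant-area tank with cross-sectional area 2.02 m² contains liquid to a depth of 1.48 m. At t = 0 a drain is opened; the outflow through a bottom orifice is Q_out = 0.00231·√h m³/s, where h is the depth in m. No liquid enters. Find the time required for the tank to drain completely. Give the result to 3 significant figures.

2130 s

Mass balance (ρ constant): A dh/dt = −0.00231 √h.
This is separable: 2 d(√h)/dt = −0.00231/A, so √h = √h₀ − (0.00231/(2A)) t.
Set h = 0: 2√h₀ = (0.00231/A) t_empty ⇒ t_empty = 2A√h₀/0.00231.
t_empty = 2·2.02·√1.48/0.00231 = 4.0400·1.2166/0.00231 = 2127.7 s.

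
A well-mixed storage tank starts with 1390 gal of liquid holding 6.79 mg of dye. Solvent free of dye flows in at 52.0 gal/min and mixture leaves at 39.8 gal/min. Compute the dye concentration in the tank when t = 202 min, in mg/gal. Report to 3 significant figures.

Let m(t) be the amount of dye. Volume: V(t) = V₀ + (Q_in − Q_out) t = 1390 + 12.200 t; V(202) = 3854.4 gal.
No dye enters, so dm/dt = −Q_out · (m/V).
Separate: dm/m = −Q_out dt/V(t) ⇒ ln(m/m₀) = −(Q_out/(Q_in−Q_out)) ln(V/V₀).
m = m₀ (V₀/V)^(Q_out/(Q_in−Q_out)) = 6.79 × (1390/3854.4)^(3.2623) = 0.24370 mg.
C = m/V = 0.24370/3854.4 = 6.3227e-05 mg/gal.

6.32e-05 mg/gal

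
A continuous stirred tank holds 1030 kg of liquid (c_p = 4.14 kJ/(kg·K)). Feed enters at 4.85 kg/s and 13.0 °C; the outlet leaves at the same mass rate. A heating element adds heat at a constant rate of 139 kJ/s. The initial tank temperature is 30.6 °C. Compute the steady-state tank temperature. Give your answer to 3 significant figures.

M c_p dT/dt = ṁ c_p (T_in − T) + Q̇.
At steady state dT/dt = 0 ⇒ T_ss = T_in + Q̇/(ṁ c_p) = 13.0 + 139/(4.85·4.14) = 19.923 °C.

19.9 °C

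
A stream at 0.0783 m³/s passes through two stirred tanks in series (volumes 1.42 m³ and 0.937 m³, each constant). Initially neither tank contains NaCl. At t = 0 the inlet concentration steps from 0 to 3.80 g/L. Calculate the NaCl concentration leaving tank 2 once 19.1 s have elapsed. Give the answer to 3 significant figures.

Each tank obeys Vᵢ dCᵢ/dt = Q(Cᵢ₋₁ − Cᵢ), so τᵢ = Vᵢ/Q.
τ₁ = 1.42/0.0783 = 18.135 s; τ₂ = 0.937/0.0783 = 11.967 s.
Tank 1: C₁ = C_in(1 − e^(−t/τ₁)). Tank 2 (τ₁ ≠ τ₂): C₂ = C_in[1 − (τ₁ e^(−t/τ₁) − τ₂ e^(−t/τ₂))/(τ₁ − τ₂)].
At t = 19.1: e^(−t/τ₁) = 0.34882, e^(−t/τ₂) = 0.20269.
C₂ = 3.80·[1 − (18.135·0.34882 − 11.967·0.20269)/(6.1686)] = 3.80·0.36768 = 1.3972 g/L.

1.40 g/L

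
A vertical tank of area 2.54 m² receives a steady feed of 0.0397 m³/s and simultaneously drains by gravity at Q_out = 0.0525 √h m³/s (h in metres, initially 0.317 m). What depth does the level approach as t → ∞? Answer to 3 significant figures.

Mass balance (ρ constant): A dh/dt = Q_in − 0.0525 √h. At steady state dh/dt = 0:
Q_in = 0.0525 √h_ss ⇒ √h_ss = 0.0397/0.0525 = 0.75619.
h_ss = 0.75619² = 0.57182 m. (Since h₀ = 0.317 m < h_ss, the level will rise toward this value.)

0.572 m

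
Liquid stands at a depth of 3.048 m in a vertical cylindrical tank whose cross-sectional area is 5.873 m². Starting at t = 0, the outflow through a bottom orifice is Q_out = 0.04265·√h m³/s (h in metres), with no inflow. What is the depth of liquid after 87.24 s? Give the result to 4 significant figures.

A dh/dt = −Q_out = −0.04265 √h.
∫ h^(−1/2) dh = −(0.04265/A) ∫ dt, giving 2√h = 2√h₀ − (0.04265/A) t.
√h = √3.048 − 0.04265·87.24/(2·5.873) = 1.74585 − 0.316770 = 1.42908.
h = 1.42908² = 2.04227 m.

2.042 m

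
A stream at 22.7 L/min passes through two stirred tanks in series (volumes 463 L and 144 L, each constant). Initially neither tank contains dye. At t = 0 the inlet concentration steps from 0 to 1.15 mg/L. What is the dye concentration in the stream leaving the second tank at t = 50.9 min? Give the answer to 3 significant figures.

Species balance on tank i: dCᵢ/dt = (Cᵢ₋₁ − Cᵢ)/τᵢ with τᵢ = Vᵢ/Q.
τ₁ = 463/22.7 = 20.396 min; τ₂ = 144/22.7 = 6.3436 min.
Tank 1: C₁ = C_in(1 − e^(−t/τ₁)). Tank 2 (τ₁ ≠ τ₂): C₂ = C_in[1 − (τ₁ e^(−t/τ₁) − τ₂ e^(−t/τ₂))/(τ₁ − τ₂)].
At t = 50.9: e^(−t/τ₁) = 0.082453, e^(−t/τ₂) = 0.00032757.
C₂ = 1.15·[1 − (20.396·0.082453 − 6.3436·0.00032757)/(14.053)] = 1.15·0.88047 = 1.0125 mg/L.

1.01 mg/L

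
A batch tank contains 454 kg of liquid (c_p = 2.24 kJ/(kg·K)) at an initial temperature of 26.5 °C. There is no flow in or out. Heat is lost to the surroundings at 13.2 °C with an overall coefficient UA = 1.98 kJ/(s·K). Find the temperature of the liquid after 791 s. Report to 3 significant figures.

M c_p dT/dt = −UA(T − T_amb).
dT/dt = (T_ss − T)/τ with T_ss = T_amb = 13.200 °C, τ = M c_p/UA = 454·2.24/1.98 = 513.62 s.
Solution: T(t) = T_ss + (T₀ − T_ss) e^(−t/τ).
T(791) = 13.200 + (13.300)·0.21437 = 16.051 °C.

16.1 °C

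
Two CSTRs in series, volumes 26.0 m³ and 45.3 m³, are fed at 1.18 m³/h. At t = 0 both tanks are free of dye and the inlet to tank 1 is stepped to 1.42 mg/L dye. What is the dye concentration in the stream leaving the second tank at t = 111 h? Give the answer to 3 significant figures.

Species balance on tank i: dCᵢ/dt = (Cᵢ₋₁ − Cᵢ)/τᵢ with τᵢ = Vᵢ/Q.
τ₁ = 26.0/1.18 = 22.034 h; τ₂ = 45.3/1.18 = 38.390 h.
Tank 1: C₁ = C_in(1 − e^(−t/τ₁)). Tank 2 (τ₁ ≠ τ₂): C₂ = C_in[1 − (τ₁ e^(−t/τ₁) − τ₂ e^(−t/τ₂))/(τ₁ − τ₂)].
At t = 111: e^(−t/τ₁) = 0.0064887, e^(−t/τ₂) = 0.055499.
C₂ = 1.42·[1 − (22.034·0.0064887 − 38.390·0.055499)/(-16.356)] = 1.42·0.87848 = 1.2474 mg/L.

1.25 mg/L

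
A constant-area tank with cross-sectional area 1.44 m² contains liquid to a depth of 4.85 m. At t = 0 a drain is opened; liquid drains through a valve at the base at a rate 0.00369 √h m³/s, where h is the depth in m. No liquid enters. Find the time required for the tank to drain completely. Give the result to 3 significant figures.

A dh/dt = −Q_out = −0.00369 √h.
Separate and integrate: 2(√h − √h₀) = −(0.00369/A) t.
Set h = 0: 2√h₀ = (0.00369/A) t_empty ⇒ t_empty = 2A√h₀/0.00369.
t_empty = 2·1.44·√4.85/0.00369 = 2.8800·2.2023/0.00369 = 1718.8 s.

1720 s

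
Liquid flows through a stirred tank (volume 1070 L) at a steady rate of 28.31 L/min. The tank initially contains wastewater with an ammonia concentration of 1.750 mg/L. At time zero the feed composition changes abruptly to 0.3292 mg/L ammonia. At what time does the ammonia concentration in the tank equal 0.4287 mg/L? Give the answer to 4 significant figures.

100.5 min

Species balance: V dC/dt = Q(C_in − C) ⇒ τ = V/Q = 37.7958 min.
C(t) = C_in + (C₀ − C_in) e^(−t/τ). Set C = 0.4287 and solve for t:
e^(−t/τ) = (C − C_in)/(C₀ − C_in) = (0.4287 − 0.3292)/(1.750 − 0.3292) = 0.0700310
t = −τ ln(…) = 37.7958 × 2.65882 = 100.492 min.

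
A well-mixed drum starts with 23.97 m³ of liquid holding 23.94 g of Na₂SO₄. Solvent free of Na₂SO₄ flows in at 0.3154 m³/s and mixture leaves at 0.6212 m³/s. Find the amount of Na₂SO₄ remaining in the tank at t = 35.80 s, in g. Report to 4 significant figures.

6.932 g

Let m(t) be the amount of Na₂SO₄. Volume: V(t) = V₀ + (Q_in − Q_out) t = 23.97 − 0.305800 t; V(35.80) = 13.0224 m³.
Species balance (pure solvent in): dm/dt = −Q_out · m/V(t).
Separate: dm/m = −Q_out dt/V(t) ⇒ ln(m/m₀) = −(Q_out/(Q_in−Q_out)) ln(V/V₀).
m = m₀ (V₀/V)^(Q_out/(Q_in−Q_out)) = 23.94 × (23.97/13.0224)^(-2.03139) = 6.93185 g.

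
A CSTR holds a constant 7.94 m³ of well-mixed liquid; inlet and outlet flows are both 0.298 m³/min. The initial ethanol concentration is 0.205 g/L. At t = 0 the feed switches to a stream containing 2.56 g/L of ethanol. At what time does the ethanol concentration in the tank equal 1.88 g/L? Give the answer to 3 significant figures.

33.1 min

Species balance on the tank: V dC/dt = Q(C_in − C), so τ = V/Q = 26.644 min.
C(t) = C_in + (C₀ − C_in) e^(−t/τ). Set C = 1.88 and solve for t:
e^(−t/τ) = (C − C_in)/(C₀ − C_in) = (1.88 − 2.56)/(0.205 − 2.56) = 0.28875
t = −τ ln(…) = 26.644 × 1.2422 = 33.098 min.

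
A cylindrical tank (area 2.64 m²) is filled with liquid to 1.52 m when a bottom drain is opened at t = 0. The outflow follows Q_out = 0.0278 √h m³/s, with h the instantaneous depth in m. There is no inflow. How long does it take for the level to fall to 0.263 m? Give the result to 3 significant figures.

A dh/dt = −Q_out = −0.0278 √h.
∫ h^(−1/2) dh = −(0.0278/A) ∫ dt, giving 2√h = 2√h₀ − (0.0278/A) t.
t = 2A(√h₀ − √h)/0.0278 = 2·2.64·(√1.52 − √0.263)/0.0278
  = 5.2800 × (1.2329 − 0.51284) / 0.0278 = 136.76 s.

137 s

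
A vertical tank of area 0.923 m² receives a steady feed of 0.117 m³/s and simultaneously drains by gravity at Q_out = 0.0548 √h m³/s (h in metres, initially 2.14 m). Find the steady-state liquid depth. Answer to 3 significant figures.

A dh/dt = Q_in − 0.0548 √h. Steady state requires inflow = outflow:
Q_in = 0.0548 √h_ss ⇒ √h_ss = 0.117/0.0548 = 2.1350.
h_ss = 2.1350² = 4.5584 m. (Since h₀ = 2.14 m < h_ss, the level will rise toward this value.)

4.56 m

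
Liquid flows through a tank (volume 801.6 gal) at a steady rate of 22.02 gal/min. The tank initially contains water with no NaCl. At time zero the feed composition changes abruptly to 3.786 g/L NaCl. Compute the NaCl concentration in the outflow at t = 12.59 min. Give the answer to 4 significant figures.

1.107 g/L

Species balance on the tank: V dC/dt = Q(C_in − C).
Rewrite as dC/dt + C/τ = C_in/τ, τ = V/Q = 36.4033 min.
C approaches C_in exponentially: C(t) = C_in + (C₀ − C_in) e^(−t/τ).
C(12.59) = 3.786 + (0 − 3.786)·e^(−12.59/36.4033) = 3.786 + (-3.78600)·0.707620 = 1.10695 g/L.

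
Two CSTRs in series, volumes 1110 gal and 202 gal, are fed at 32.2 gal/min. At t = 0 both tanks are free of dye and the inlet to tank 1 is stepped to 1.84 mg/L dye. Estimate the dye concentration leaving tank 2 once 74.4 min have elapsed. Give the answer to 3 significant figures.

1.58 mg/L

Time constants: τᵢ = Vᵢ/Q for each well-mixed tank.
τ₁ = 1110/32.2 = 34.472 min; τ₂ = 202/32.2 = 6.2733 min.
Solving the cascade with C₁(0)=C₂(0)=0 gives C₂(t) = C_in[1 − (τ₁ e^(−t/τ₁) − τ₂ e^(−t/τ₂))/(τ₁ − τ₂)].
At t = 74.4: e^(−t/τ₁) = 0.11552, e^(−t/τ₂) = 7.0689e-06.
C₂ = 1.84·[1 − (34.472·0.11552 − 6.2733·7.0689e-06)/(28.199)] = 1.84·0.85878 = 1.5801 mg/L.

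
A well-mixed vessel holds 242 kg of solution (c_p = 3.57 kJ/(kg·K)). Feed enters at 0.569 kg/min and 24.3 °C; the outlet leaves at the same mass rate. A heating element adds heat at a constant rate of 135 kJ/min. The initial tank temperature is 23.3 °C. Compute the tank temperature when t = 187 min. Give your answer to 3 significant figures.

47.3 °C

M c_p dT/dt = ṁ c_p (T_in − T) + Q̇.
Rearrange: dT/dt = (T_ss − T)/τ with τ = M/ṁ = 425.31 min and T_ss = T_in + Q̇/(ṁ c_p) = 90.759 °C.
T approaches T_ss exponentially: T(t) = T_ss + (T₀ − T_ss) e^(−t/τ).
T(187) = 90.759 + (-67.459)·e^(−187/425.31) = 90.759 + (-67.459)·0.64424 = 47.299 °C.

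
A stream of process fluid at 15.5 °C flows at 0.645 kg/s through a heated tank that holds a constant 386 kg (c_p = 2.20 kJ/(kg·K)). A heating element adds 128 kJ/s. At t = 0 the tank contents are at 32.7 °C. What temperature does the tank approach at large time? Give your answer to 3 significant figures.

106 °C

First-law balance (no shaft work): M c_p dT/dt = ṁ c_p (T_in − T) + 128.
At steady state dT/dt = 0 ⇒ T_ss = T_in + Q̇/(ṁ c_p) = 15.5 + 128/(0.645·2.20) = 105.70 °C.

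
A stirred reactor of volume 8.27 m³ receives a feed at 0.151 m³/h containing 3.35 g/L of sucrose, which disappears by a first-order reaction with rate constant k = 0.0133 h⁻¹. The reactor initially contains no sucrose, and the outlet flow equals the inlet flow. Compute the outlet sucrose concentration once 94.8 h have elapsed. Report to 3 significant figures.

Accumulation = in − out − consumed: V dC/dt = Q C_in − Q C − k V C.
This is linear with rate a = Q/V + k = 0.031559 h⁻¹.
C_ss = Q C_in/(Q + kV) = 1.9382 g/L; C(t) = C_ss + (C₀ − C_ss) e^(−a t).
C(94.8) = 1.9382 + (-1.9382)·e^(−0.031559·94.8) = 1.9382 + (-1.9382)·0.050198 = 1.8409 g/L.

1.84 g/L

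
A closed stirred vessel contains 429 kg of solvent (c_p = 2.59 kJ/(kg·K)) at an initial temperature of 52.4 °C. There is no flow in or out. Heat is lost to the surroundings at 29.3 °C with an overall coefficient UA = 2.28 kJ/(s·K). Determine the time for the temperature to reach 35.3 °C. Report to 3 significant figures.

Lumped-capacitance energy balance: M c_p dT/dt = UA(T_amb − T).
τ = M c_p/UA = 487.33 s; T_ss = T_amb = 29.300 °C.
T(t) = T_ss + (T₀ − T_ss)e^(−t/τ); set T = 35.3:
t = −τ ln[(T − T_ss)/(T₀ − T_ss)] = −487.33 · ln(0.25974) = 656.96 s.

657 s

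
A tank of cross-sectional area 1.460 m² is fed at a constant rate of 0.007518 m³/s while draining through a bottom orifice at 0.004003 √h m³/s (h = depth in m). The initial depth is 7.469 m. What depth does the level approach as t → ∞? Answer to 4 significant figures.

3.527 m

Level balance: A dh/dt = 0.007518 − 0.004003 √h. Setting dh/dt = 0:
Q_in = 0.004003 √h_ss ⇒ √h_ss = 0.007518/0.004003 = 1.87809.
h_ss = 1.87809² = 3.52723 m. (Since h₀ = 7.469 m > h_ss, the level will fall toward this value.)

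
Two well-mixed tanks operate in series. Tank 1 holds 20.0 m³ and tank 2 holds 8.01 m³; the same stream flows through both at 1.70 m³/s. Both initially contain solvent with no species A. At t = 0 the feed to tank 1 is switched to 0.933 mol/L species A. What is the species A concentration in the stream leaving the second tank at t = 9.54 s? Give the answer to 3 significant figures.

Each tank obeys Vᵢ dCᵢ/dt = Q(Cᵢ₋₁ − Cᵢ), so τᵢ = Vᵢ/Q.
τ₁ = 20.0/1.70 = 11.765 s; τ₂ = 8.01/1.70 = 4.7118 s.
Solving the cascade with C₁(0)=C₂(0)=0 gives C₂(t) = C_in[1 − (τ₁ e^(−t/τ₁) − τ₂ e^(−t/τ₂))/(τ₁ − τ₂)].
At t = 9.54: e^(−t/τ₁) = 0.44446, e^(−t/τ₂) = 0.13203.
C₂ = 0.933·[1 − (11.765·0.44446 − 4.7118·0.13203)/(7.0529)] = 0.933·0.34682 = 0.32359 mol/L.

0.324 mol/L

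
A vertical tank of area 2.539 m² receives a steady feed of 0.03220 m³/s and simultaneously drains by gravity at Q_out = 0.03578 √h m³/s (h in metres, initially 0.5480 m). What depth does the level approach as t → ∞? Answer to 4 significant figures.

Level balance: A dh/dt = 0.03220 − 0.03578 √h. Setting dh/dt = 0:
Q_in = 0.03578 √h_ss ⇒ √h_ss = 0.03220/0.03578 = 0.899944.
h_ss = 0.899944² = 0.809899 m. (Since h₀ = 0.5480 m < h_ss, the level will rise toward this value.)

0.8099 m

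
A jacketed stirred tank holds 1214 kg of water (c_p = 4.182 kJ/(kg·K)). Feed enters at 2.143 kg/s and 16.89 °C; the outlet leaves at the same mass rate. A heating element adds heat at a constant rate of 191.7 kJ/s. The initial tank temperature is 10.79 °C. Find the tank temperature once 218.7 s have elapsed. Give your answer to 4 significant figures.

19.59 °C

Unsteady energy balance on the tank contents: M c_p dT/dt = ṁ c_p (T_in − T) + 191.7.
Rearrange: dT/dt = (T_ss − T)/τ with τ = M/ṁ = 566.496 s and T_ss = T_in + Q̇/(ṁ c_p) = 38.2803 °C.
Solution: T(t) = T_ss + (T₀ − T_ss) e^(−t/τ).
T(218.7) = 38.2803 + (-27.4903)·e^(−218.7/566.496) = 38.2803 + (-27.4903)·0.679731 = 19.5943 °C.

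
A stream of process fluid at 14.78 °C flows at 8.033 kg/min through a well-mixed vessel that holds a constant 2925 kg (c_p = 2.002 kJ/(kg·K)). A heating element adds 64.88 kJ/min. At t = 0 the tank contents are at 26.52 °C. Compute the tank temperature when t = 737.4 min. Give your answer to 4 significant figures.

19.83 °C

Heat balance on the well-mixed liquid: M c_p dT/dt = ṁ c_p (T_in − T) + 64.88.
Rearrange: dT/dt = (T_ss − T)/τ with τ = M/ṁ = 364.123 min and T_ss = T_in + Q̇/(ṁ c_p) = 18.8143 °C.
Solution: T(t) = T_ss + (T₀ − T_ss) e^(−t/τ).
T(737.4) = 18.8143 + (7.70569)·e^(−737.4/364.123) = 18.8143 + (7.70569)·0.131975 = 19.8313 °C.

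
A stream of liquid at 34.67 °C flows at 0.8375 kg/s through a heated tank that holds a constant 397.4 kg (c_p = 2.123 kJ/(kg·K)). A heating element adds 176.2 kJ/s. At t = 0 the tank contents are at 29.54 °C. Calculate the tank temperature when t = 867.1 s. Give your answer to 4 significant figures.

117.0 °C

M c_p dT/dt = ṁ c_p (T_in − T) + Q̇.
τ = M/ṁ = 474.507 s; T_ss = T_in + Q̇/(ṁ c_p) = 34.67 + 176.2/(0.8375·2.123) = 133.769 °C.
Solution: T(t) = T_ss + (T₀ − T_ss) e^(−t/τ).
T(867.1) = 133.769 + (-104.229)·e^(−867.1/474.507) = 133.769 + (-104.229)·0.160836 = 117.006 °C.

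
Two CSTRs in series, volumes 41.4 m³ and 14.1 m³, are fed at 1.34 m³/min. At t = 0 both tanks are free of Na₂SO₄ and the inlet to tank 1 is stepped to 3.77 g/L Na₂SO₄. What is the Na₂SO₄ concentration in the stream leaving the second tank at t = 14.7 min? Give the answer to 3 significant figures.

0.699 g/L

Species balance on tank i: dCᵢ/dt = (Cᵢ₋₁ − Cᵢ)/τᵢ with τᵢ = Vᵢ/Q.
τ₁ = 41.4/1.34 = 30.896 min; τ₂ = 14.1/1.34 = 10.522 min.
Solving the cascade with C₁(0)=C₂(0)=0 gives C₂(t) = C_in[1 − (τ₁ e^(−t/τ₁) − τ₂ e^(−t/τ₂))/(τ₁ − τ₂)].
At t = 14.7: e^(−t/τ₁) = 0.62139, e^(−t/τ₂) = 0.24733.
C₂ = 3.77·[1 − (30.896·0.62139 − 10.522·0.24733)/(20.373)] = 3.77·0.18542 = 0.69902 g/L.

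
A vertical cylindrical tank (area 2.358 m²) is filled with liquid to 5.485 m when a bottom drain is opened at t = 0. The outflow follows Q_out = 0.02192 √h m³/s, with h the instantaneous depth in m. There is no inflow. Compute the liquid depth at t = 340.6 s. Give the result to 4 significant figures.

0.5759 m

A dh/dt = −Q_out = −0.02192 √h.
Separate and integrate: 2(√h − √h₀) = −(0.02192/A) t.
√h = √5.485 − 0.02192·340.6/(2·2.358) = 2.34201 − 1.58311 = 0.758897.
h = 0.758897² = 0.575924 m.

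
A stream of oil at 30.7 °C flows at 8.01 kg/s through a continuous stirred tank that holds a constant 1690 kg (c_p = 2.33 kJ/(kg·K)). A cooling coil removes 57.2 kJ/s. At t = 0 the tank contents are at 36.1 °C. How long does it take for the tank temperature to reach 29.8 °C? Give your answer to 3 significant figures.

288 s

M c_p dT/dt = ṁ c_p (T_in − T) − Q̇.
τ = M/ṁ = 210.99 s; T_ss = T_in − Q̇/(ṁ c_p) = 27.635 °C.
T(t) = T_ss + (T₀ − T_ss) e^(−t/τ). Set T = 29.8:
e^(−t/τ) = (29.8 − 27.635)/(36.1 − 27.635) = 0.25574
t = −210.99 · ln(0.25574) = 287.70 s.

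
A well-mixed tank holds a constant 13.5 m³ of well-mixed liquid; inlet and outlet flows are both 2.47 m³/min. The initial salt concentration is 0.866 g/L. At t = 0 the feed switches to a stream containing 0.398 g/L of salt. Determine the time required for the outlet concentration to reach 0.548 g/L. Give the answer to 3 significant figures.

6.22 min

Transient balance on the dissolved component: V dC/dt = Q(C_in − C), so τ = V/Q = 5.4656 min.
C(t) = C_in + (C₀ − C_in) e^(−t/τ). Set C = 0.548 and solve for t:
e^(−t/τ) = (C − C_in)/(C₀ − C_in) = (0.548 − 0.398)/(0.866 − 0.398) = 0.32051
t = −τ ln(…) = 5.4656 × 1.1378 = 6.2189 min.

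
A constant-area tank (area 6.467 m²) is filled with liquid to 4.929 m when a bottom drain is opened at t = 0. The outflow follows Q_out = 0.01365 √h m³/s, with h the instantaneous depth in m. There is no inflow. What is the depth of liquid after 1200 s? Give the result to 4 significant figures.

Unsteady balance on liquid volume: A dh/dt = −0.01365 √h.
∫ h^(−1/2) dh = −(0.01365/A) ∫ dt, giving 2√h = 2√h₀ − (0.01365/A) t.
√h = √4.929 − 0.01365·1200/(2·6.467) = 2.22014 − 1.26643 = 0.953706.
h = 0.953706² = 0.909554 m.

0.9096 m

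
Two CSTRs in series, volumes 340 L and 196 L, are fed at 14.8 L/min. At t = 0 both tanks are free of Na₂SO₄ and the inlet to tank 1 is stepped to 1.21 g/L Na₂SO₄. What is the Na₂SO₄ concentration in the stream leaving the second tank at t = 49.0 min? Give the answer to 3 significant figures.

0.912 g/L

Species balance on tank i: dCᵢ/dt = (Cᵢ₋₁ − Cᵢ)/τᵢ with τᵢ = Vᵢ/Q.
τ₁ = 340/14.8 = 22.973 min; τ₂ = 196/14.8 = 13.243 min.
Solving the cascade with C₁(0)=C₂(0)=0 gives C₂(t) = C_in[1 − (τ₁ e^(−t/τ₁) − τ₂ e^(−t/τ₂))/(τ₁ − τ₂)].
At t = 49.0: e^(−t/τ₁) = 0.11849, e^(−t/τ₂) = 0.024724.
C₂ = 1.21·[1 − (22.973·0.11849 − 13.243·0.024724)/(9.7297)] = 1.21·0.75389 = 0.91220 g/L.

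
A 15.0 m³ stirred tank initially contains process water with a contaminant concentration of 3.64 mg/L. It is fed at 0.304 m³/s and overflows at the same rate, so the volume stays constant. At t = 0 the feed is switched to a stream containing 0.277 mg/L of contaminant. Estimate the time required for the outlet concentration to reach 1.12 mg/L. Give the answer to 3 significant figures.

Species balance: V dC/dt = Q(C_in − C) ⇒ τ = V/Q = 49.342 s.
C(t) = C_in + (C₀ − C_in) e^(−t/τ). Set C = 1.12 and solve for t:
e^(−t/τ) = (C − C_in)/(C₀ − C_in) = (1.12 − 0.277)/(3.64 − 0.277) = 0.25067
t = −τ ln(…) = 49.342 × 1.3836 = 68.271 s.

68.3 s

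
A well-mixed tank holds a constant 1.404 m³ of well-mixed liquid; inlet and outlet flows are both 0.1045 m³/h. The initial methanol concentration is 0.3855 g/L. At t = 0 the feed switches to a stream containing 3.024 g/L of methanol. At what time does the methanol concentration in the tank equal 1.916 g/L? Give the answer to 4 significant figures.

11.66 h

Species balance on the tank: V dC/dt = Q(C_in − C), so τ = V/Q = 13.4354 h.
C(t) = C_in + (C₀ − C_in) e^(−t/τ). Set C = 1.916 and solve for t:
e^(−t/τ) = (C − C_in)/(C₀ − C_in) = (1.916 − 3.024)/(0.3855 − 3.024) = 0.419936
t = −τ ln(…) = 13.4354 × 0.867654 = 11.6573 h.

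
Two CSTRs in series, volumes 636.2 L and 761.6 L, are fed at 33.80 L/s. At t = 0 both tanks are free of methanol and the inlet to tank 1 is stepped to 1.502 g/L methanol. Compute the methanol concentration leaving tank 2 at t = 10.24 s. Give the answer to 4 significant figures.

Species balance on tank i: dCᵢ/dt = (Cᵢ₋₁ − Cᵢ)/τᵢ with τᵢ = Vᵢ/Q.
τ₁ = 636.2/33.80 = 18.8225 s; τ₂ = 761.6/33.80 = 22.5325 s.
Solving the cascade with C₁(0)=C₂(0)=0 gives C₂(t) = C_in[1 − (τ₁ e^(−t/τ₁) − τ₂ e^(−t/τ₂))/(τ₁ − τ₂)].
At t = 10.24: e^(−t/τ₁) = 0.580404, e^(−t/τ₂) = 0.634795.
C₂ = 1.502·[1 − (18.8225·0.580404 − 22.5325·0.634795)/(-3.71006)] = 1.502·0.0892640 = 0.134075 g/L.

0.1341 g/L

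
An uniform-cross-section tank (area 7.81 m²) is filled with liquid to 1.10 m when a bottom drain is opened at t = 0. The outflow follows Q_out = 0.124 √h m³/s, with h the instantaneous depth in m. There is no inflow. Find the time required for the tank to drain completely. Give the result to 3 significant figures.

A dh/dt = −Q_out = −0.124 √h.
∫ h^(−1/2) dh = −(0.124/A) ∫ dt, giving 2√h = 2√h₀ − (0.124/A) t.
Set h = 0: 2√h₀ = (0.124/A) t_empty ⇒ t_empty = 2A√h₀/0.124.
t_empty = 2·7.81·√1.10/0.124 = 15.620·1.0488/0.124 = 132.12 s.

132 s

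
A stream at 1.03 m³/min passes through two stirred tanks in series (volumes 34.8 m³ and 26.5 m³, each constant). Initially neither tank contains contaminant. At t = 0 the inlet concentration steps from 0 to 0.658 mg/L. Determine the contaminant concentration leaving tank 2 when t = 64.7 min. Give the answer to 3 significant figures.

Species balance on tank i: dCᵢ/dt = (Cᵢ₋₁ − Cᵢ)/τᵢ with τᵢ = Vᵢ/Q.
τ₁ = 34.8/1.03 = 33.786 min; τ₂ = 26.5/1.03 = 25.728 min.
Tank 1: C₁ = C_in(1 − e^(−t/τ₁)). Tank 2 (τ₁ ≠ τ₂): C₂ = C_in[1 − (τ₁ e^(−t/τ₁) − τ₂ e^(−t/τ₂))/(τ₁ − τ₂)].
At t = 64.7: e^(−t/τ₁) = 0.14735, e^(−t/τ₂) = 0.080883.
C₂ = 0.658·[1 − (33.786·0.14735 − 25.728·0.080883)/(8.0583)] = 0.658·0.64045 = 0.42142 mg/L.

0.421 mg/L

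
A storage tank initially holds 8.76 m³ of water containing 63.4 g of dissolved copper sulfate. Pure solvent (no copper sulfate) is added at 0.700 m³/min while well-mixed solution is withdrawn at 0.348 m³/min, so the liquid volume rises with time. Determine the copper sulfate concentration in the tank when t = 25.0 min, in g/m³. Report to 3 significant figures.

1.82 g/m³

Let m(t) be the amount of copper sulfate. Volume: V(t) = V₀ + (Q_in − Q_out) t = 8.76 + 0.35200 t; V(25.0) = 17.560 m³.
Solute balance: dm/dt = 0 − Q_out C = −Q_out m/V(t).
Separate: dm/m = −Q_out dt/V(t) ⇒ ln(m/m₀) = −(Q_out/(Q_in−Q_out)) ln(V/V₀).
m = m₀ (V₀/V)^(Q_out/(Q_in−Q_out)) = 63.4 × (8.76/17.560)^(0.98864) = 31.879 g.
C = m/V = 31.879/17.560 = 1.8154 g/m³.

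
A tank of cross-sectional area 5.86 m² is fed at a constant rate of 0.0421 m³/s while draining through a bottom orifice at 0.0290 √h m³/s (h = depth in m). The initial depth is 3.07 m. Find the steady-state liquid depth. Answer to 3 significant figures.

Level balance: A dh/dt = 0.0421 − 0.0290 √h. Setting dh/dt = 0:
Q_in = 0.0290 √h_ss ⇒ √h_ss = 0.0421/0.0290 = 1.4517.
h_ss = 1.4517² = 2.1075 m. (Since h₀ = 3.07 m > h_ss, the level will fall toward this value.)

2.11 m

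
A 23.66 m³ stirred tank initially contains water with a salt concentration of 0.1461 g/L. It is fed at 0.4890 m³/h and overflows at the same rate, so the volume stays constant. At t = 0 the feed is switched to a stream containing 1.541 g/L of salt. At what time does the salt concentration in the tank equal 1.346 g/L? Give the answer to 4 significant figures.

95.20 h

Species balance: V dC/dt = Q(C_in − C) ⇒ τ = V/Q = 48.3845 h.
C(t) = C_in + (C₀ − C_in) e^(−t/τ). Set C = 1.346 and solve for t:
e^(−t/τ) = (C − C_in)/(C₀ − C_in) = (1.346 − 1.541)/(0.1461 − 1.541) = 0.139795
t = −τ ln(…) = 48.3845 × 1.96758 = 95.2002 h.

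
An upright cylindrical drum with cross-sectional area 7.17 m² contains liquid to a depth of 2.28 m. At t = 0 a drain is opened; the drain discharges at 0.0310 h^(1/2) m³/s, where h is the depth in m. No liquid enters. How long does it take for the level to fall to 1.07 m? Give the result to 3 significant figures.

Unsteady balance on liquid volume: A dh/dt = −0.0310 √h.
Separate and integrate: 2(√h − √h₀) = −(0.0310/A) t.
t = 2A(√h₀ − √h)/0.0310 = 2·7.17·(√2.28 − √1.07)/0.0310
  = 14.340 × (1.5100 − 1.0344) / 0.0310 = 219.98 s.

220 s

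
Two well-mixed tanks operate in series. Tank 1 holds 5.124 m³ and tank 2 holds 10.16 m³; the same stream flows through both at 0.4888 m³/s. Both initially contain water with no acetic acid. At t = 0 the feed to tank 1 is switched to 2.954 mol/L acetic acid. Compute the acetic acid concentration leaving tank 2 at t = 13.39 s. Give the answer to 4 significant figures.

0.6626 mol/L

Time constants: τᵢ = Vᵢ/Q for each well-mixed tank.
τ₁ = 5.124/0.4888 = 10.4828 s; τ₂ = 10.16/0.4888 = 20.7856 s.
Solving the cascade with C₁(0)=C₂(0)=0 gives C₂(t) = C_in[1 − (τ₁ e^(−t/τ₁) − τ₂ e^(−t/τ₂))/(τ₁ − τ₂)].
At t = 13.39: e^(−t/τ₁) = 0.278781, e^(−t/τ₂) = 0.525085.
C₂ = 2.954·[1 − (10.4828·0.278781 − 20.7856·0.525085)/(-10.3028)] = 2.954·0.224308 = 0.662606 mol/L.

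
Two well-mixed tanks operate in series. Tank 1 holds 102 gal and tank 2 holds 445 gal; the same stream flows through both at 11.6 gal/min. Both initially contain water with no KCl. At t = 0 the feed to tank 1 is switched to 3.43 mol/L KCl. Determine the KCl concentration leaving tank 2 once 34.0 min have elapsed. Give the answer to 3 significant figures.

1.62 mol/L

Species balance on tank i: dCᵢ/dt = (Cᵢ₋₁ − Cᵢ)/τᵢ with τᵢ = Vᵢ/Q.
τ₁ = 102/11.6 = 8.7931 min; τ₂ = 445/11.6 = 38.362 min.
Solving the cascade with C₁(0)=C₂(0)=0 gives C₂(t) = C_in[1 − (τ₁ e^(−t/τ₁) − τ₂ e^(−t/τ₂))/(τ₁ − τ₂)].
At t = 34.0: e^(−t/τ₁) = 0.020928, e^(−t/τ₂) = 0.41218.
C₂ = 3.43·[1 − (8.7931·0.020928 − 38.362·0.41218)/(-29.569)] = 3.43·0.47147 = 1.6171 mol/L.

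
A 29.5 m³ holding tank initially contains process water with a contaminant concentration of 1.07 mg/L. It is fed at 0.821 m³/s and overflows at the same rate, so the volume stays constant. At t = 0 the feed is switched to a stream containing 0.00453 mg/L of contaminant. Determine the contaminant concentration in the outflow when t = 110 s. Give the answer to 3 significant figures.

Transient balance on the dissolved component: V dC/dt = Q(C_in − C).
Time constant τ = V/Q = 29.5/0.821 = 35.932 s.
This is linear first-order; C(t) = C_in + (C₀ − C_in) e^(−t/τ).
C(110) = 0.00453 + (1.07 − 0.00453)·e^(−110/35.932) = 0.00453 + (1.0655)·0.046824 = 0.054420 mg/L.

0.0544 mg/L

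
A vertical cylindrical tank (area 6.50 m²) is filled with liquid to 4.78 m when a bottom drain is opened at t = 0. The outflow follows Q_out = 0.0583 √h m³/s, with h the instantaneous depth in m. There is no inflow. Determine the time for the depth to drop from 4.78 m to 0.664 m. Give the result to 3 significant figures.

306 s

A dh/dt = −Q_out = −0.0583 √h.
∫ h^(−1/2) dh = −(0.0583/A) ∫ dt, giving 2√h = 2√h₀ − (0.0583/A) t.
t = 2A(√h₀ − √h)/0.0583 = 2·6.50·(√4.78 − √0.664)/0.0583
  = 13.000 × (2.1863 − 0.81486) / 0.0583 = 305.81 s.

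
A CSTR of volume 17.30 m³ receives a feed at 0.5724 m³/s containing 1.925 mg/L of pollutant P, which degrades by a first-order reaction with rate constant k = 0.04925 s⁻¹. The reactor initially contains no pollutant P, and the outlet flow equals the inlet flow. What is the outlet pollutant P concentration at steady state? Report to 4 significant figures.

Accumulation = in − out − consumed: V dC/dt = Q C_in − Q C − k V C.
At steady state: 0 = Q C_in − (Q + kV) C_ss, so C_ss = Q C_in/(Q + kV).
C_ss = 0.5724·1.925/(0.5724 + 0.04925·17.30) = 1.10187/1.42443 = 0.773554 mg/L.

0.7736 mg/L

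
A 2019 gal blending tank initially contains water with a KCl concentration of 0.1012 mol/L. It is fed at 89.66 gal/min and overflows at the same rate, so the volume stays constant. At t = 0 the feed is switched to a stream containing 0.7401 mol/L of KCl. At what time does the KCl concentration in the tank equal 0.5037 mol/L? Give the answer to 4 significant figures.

22.39 min

Mass balance on the solute (V constant): V dC/dt = Q(C_in − C), so τ = V/Q = 22.5184 min.
C(t) = C_in + (C₀ − C_in) e^(−t/τ). Set C = 0.5037 and solve for t:
e^(−t/τ) = (C − C_in)/(C₀ − C_in) = (0.5037 − 0.7401)/(0.1012 − 0.7401) = 0.370011
t = −τ ln(…) = 22.5184 × 0.994223 = 22.3883 min.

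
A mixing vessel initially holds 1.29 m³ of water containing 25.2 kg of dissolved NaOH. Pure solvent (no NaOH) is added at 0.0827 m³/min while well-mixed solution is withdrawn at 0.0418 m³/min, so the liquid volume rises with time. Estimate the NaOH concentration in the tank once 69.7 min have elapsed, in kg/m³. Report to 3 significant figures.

1.85 kg/m³

Let m(t) be the amount of NaOH. Volume: V(t) = V₀ + (Q_in − Q_out) t = 1.29 + 0.040900 t; V(69.7) = 4.1407 m³.
No NaOH enters, so dm/dt = −Q_out · (m/V).
Separate: dm/m = −Q_out dt/V(t) ⇒ ln(m/m₀) = −(Q_out/(Q_in−Q_out)) ln(V/V₀).
m = m₀ (V₀/V)^(Q_out/(Q_in−Q_out)) = 25.2 × (1.29/4.1407)^(1.0220) = 7.6519 kg.
C = m/V = 7.6519/4.1407 = 1.8480 kg/m³.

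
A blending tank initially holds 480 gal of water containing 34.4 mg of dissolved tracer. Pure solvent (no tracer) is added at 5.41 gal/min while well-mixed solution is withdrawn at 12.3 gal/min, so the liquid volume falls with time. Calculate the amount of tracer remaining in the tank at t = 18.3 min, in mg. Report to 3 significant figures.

Let m(t) be the amount of tracer. Volume: V(t) = V₀ + (Q_in − Q_out) t = 480 − 6.8900 t; V(18.3) = 353.91 gal.
No tracer enters, so dm/dt = −Q_out · (m/V).
Separate: dm/m = −Q_out dt/V(t) ⇒ ln(m/m₀) = −(Q_out/(Q_in−Q_out)) ln(V/V₀).
m = m₀ (V₀/V)^(Q_out/(Q_in−Q_out)) = 34.4 × (480/353.91)^(-1.7852) = 19.966 mg.

20.0 mg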